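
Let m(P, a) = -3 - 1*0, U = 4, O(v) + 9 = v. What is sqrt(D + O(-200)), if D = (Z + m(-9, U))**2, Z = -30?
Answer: 4*sqrt(55) ≈ 29.665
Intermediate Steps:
O(v) = -9 + v
m(P, a) = -3 (m(P, a) = -3 + 0 = -3)
D = 1089 (D = (-30 - 3)**2 = (-33)**2 = 1089)
sqrt(D + O(-200)) = sqrt(1089 + (-9 - 200)) = sqrt(1089 - 209) = sqrt(880) = 4*sqrt(55)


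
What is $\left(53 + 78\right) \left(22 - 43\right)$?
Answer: $-2751$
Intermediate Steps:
$\left(53 + 78\right) \left(22 - 43\right) = 131 \left(22 - 43\right) = 131 \left(-21\right) = -2751$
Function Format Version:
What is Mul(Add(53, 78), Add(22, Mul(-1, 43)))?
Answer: -2751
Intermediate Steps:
Mul(Add(53, 78), Add(22, Mul(-1, 43))) = Mul(131, Add(22, -43)) = Mul(131, -21) = -2751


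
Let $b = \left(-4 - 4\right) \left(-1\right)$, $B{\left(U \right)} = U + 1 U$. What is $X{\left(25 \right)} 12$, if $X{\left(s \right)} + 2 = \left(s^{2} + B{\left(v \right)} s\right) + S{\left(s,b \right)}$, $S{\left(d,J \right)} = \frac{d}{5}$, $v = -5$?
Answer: $4536$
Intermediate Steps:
$B{\left(U \right)} = 2 U$ ($B{\left(U \right)} = U + U = 2 U$)
$b = 8$ ($b = \left(-8\right) \left(-1\right) = 8$)
$S{\left(d,J \right)} = \frac{d}{5}$ ($S{\left(d,J \right)} = d \frac{1}{5} = \frac{d}{5}$)
$X{\left(s \right)} = -2 + s^{2} - \frac{49 s}{5}$ ($X{\left(s \right)} = -2 + \left(\left(s^{2} + 2 \left(-5\right) s\right) + \frac{s}{5}\right) = -2 + \left(\left(s^{2} - 10 s\right) + \frac{s}{5}\right) = -2 + \left(s^{2} - \frac{49 s}{5}\right) = -2 + s^{2} - \frac{49 s}{5}$)
$X{\left(25 \right)} 12 = \left(-2 + 25^{2} - 245\right) 12 = \left(-2 + 625 - 245\right) 12 = 378 \cdot 12 = 4536$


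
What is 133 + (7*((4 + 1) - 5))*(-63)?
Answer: 133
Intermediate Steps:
133 + (7*((4 + 1) - 5))*(-63) = 133 + (7*(5 - 5))*(-63) = 133 + (7*0)*(-63) = 133 + 0*(-63) = 133 + 0 = 133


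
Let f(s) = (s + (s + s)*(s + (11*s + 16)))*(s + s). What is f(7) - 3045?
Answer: 16653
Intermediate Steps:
f(s) = 2*s*(s + 2*s*(16 + 12*s)) (f(s) = (s + (2*s)*(s + (16 + 11*s)))*(2*s) = (s + (2*s)*(16 + 12*s))*(2*s) = (s + 2*s*(16 + 12*s))*(2*s) = 2*s*(s + 2*s*(16 + 12*s)))
f(7) - 3045 = 7²*(66 + 48*7) - 3045 = 49*(66 + 336) - 3045 = 49*402 - 3045 = 19698 - 3045 = 16653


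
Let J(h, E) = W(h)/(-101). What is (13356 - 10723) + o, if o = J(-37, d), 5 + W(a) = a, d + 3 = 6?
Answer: 265975/101 ≈ 2633.4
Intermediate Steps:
d = 3 (d = -3 + 6 = 3)
W(a) = -5 + a
J(h, E) = 5/101 - h/101 (J(h, E) = (-5 + h)/(-101) = (-5 + h)*(-1/101) = 5/101 - h/101)
o = 42/101 (o = 5/101 - 1/101*(-37) = 5/101 + 37/101 = 42/101 ≈ 0.41584)
(13356 - 10723) + o = (13356 - 10723) + 42/101 = 2633 + 42/101 = 265975/101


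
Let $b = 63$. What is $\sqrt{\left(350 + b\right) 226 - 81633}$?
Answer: $\sqrt{11705} \approx 108.19$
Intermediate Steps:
$\sqrt{\left(350 + b\right) 226 - 81633} = \sqrt{\left(350 + 63\right) 226 - 81633} = \sqrt{413 \cdot 226 - 81633} = \sqrt{93338 - 81633} = \sqrt{11705}$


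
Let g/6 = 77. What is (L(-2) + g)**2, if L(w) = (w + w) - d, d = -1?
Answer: 210681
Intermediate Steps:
L(w) = 1 + 2*w (L(w) = (w + w) - 1*(-1) = 2*w + 1 = 1 + 2*w)
g = 462 (g = 6*77 = 462)
(L(-2) + g)**2 = ((1 + 2*(-2)) + 462)**2 = ((1 - 4) + 462)**2 = (-3 + 462)**2 = 459**2 = 210681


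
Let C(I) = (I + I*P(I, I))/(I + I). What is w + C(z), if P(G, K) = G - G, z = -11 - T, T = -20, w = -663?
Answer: -1325/2 ≈ -662.50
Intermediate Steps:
z = 9 (z = -11 - 1*(-20) = -11 + 20 = 9)
P(G, K) = 0
C(I) = ½ (C(I) = (I + I*0)/(I + I) = (I + 0)/((2*I)) = I*(1/(2*I)) = ½)
w + C(z) = -663 + ½ = -1325/2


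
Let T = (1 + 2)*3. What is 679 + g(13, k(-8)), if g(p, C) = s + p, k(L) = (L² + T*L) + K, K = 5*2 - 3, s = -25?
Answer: 667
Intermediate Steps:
K = 7 (K = 10 - 3 = 7)
T = 9 (T = 3*3 = 9)
k(L) = 7 + L² + 9*L (k(L) = (L² + 9*L) + 7 = 7 + L² + 9*L)
g(p, C) = -25 + p
679 + g(13, k(-8)) = 679 + (-25 + 13) = 679 - 12 = 667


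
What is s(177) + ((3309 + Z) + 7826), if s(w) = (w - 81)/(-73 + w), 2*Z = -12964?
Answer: 60501/13 ≈ 4653.9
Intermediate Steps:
Z = -6482 (Z = (½)*(-12964) = -6482)
s(w) = (-81 + w)/(-73 + w)
s(177) + ((3309 + Z) + 7826) = (-81 + 177)/(-73 + 177) + ((3309 - 6482) + 7826) = 96/104 + (-3173 + 7826) = (1/104)*96 + 4653 = 12/13 + 4653 = 60501/13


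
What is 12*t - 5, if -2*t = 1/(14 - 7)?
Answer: -41/7 ≈ -5.8571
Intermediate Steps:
t = -1/14 (t = -1/(2*(14 - 7)) = -1/2/7 = -1/2*1/7 = -1/14 ≈ -0.071429)
12*t - 5 = 12*(-1/14) - 5 = -6/7 - 5 = -41/7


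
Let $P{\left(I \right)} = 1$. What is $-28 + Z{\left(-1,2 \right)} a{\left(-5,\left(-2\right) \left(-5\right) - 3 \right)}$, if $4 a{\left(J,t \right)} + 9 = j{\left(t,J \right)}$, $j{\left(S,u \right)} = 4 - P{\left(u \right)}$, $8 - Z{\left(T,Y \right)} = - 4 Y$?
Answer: $-52$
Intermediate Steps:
$Z{\left(T,Y \right)} = 8 + 4 Y$ ($Z{\left(T,Y \right)} = 8 - - 4 Y = 8 + 4 Y$)
$j{\left(S,u \right)} = 3$ ($j{\left(S,u \right)} = 4 - 1 = 3$)
$a{\left(J,t \right)} = - \frac{3}{2}$ ($a{\left(J,t \right)} = - \frac{9}{4} + \frac{1}{4} \cdot 3 = - \frac{9}{4} + \frac{3}{4} = - \frac{3}{2}$)
$-28 + Z{\left(-1,2 \right)} a{\left(-5,\left(-2\right) \left(-5\right) - 3 \right)} = -28 + \left(8 + 4 \cdot 2\right) \left(- \frac{3}{2}\right) = -28 + \left(8 + 8\right) \left(- \frac{3}{2}\right) = -28 + 16 \left(- \frac{3}{2}\right) = -28 - 24 = -52$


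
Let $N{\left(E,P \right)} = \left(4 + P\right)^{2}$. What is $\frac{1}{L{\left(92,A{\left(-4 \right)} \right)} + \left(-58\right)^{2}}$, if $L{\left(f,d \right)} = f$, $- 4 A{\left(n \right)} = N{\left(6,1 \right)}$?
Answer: $\frac{1}{3456} \approx 0.00028935$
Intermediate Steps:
$A{\left(n \right)} = - \frac{25}{4}$ ($A{\left(n \right)} = - \frac{\left(4 + 1\right)^{2}}{4} = - \frac{5^{2}}{4} = \left(- \frac{1}{4}\right) 25 = - \frac{25}{4}$)
$\frac{1}{L{\left(92,A{\left(-4 \right)} \right)} + \left(-58\right)^{2}} = \frac{1}{92 + \left(-58\right)^{2}} = \frac{1}{92 + 3364} = \frac{1}{3456}$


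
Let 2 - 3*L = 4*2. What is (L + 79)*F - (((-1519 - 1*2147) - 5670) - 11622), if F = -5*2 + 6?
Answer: 20650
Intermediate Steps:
F = -4 (F = -10 + 6 = -4)
L = -2 (L = ⅔ - 4*2/3 = ⅔ - ⅓*8 = ⅔ - 8/3 = -2)
(L + 79)*F - (((-1519 - 1*2147) - 5670) - 11622) = (-2 + 79)*(-4) - (((-1519 - 1*2147) - 5670) - 11622) = 77*(-4) - (((-1519 - 2147) - 5670) - 11622) = -308 - ((-3666 - 5670) - 11622) = -308 - (-9336 - 11622) = -308 - 1*(-20958) = -308 + 20958 = 20650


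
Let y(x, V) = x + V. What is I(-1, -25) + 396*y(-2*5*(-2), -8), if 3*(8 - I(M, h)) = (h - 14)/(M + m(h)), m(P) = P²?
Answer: 228481/48 ≈ 4760.0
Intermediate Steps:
I(M, h) = 8 - (-14 + h)/(3*(M + h²)) (I(M, h) = 8 - (h - 14)/(3*(M + h²)) = 8 - (-14 + h)/(3*(M + h²)))
y(x, V) = V + x
I(-1, -25) + 396*y(-2*5*(-2), -8) = (14 - 1*(-25) + 24*(-1) + 24*(-25)²)/(3*(-1 + (-25)²)) + 396*(-8 - 2*5*(-2)) = (14 + 25 - 24 + 24*625)/(3*(-1 + 625)) + 396*(-8 - 10*(-2)) = (⅓)*(14 + 25 - 24 + 15000)/624 + 396*(-8 + 20) = (⅓)*(1/624)*15015 + 396*12 = 385/48 + 4752 = 228481/48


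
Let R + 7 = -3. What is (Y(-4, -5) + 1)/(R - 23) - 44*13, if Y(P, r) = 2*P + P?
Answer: -1715/3 ≈ -571.67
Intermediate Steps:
R = -10 (R = -7 - 3 = -10)
Y(P, r) = 3*P
(Y(-4, -5) + 1)/(R - 23) - 44*13 = (3*(-4) + 1)/(-10 - 23) - 44*13 = (-12 + 1)/(-33) - 572 = -11*(-1/33) - 572 = ⅓ - 572 = -1715/3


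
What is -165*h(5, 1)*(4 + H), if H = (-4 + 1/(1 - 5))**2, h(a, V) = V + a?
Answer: -174735/8 ≈ -21842.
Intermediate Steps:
H = 289/16 (H = (-4 + 1/(-4))**2 = (-4 - 1/4)**2 = (-17/4)**2 = 289/16 ≈ 18.063)
-165*h(5, 1)*(4 + H) = -165*(1 + 5)*(4 + 289/16) = -990*353/16 = -165*1059/8 = -174735/8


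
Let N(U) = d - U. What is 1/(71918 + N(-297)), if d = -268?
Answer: 1/71947 ≈ 1.3899e-5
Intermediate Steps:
N(U) = -268 - U
1/(71918 + N(-297)) = 1/(71918 + (-268 - 1*(-297))) = 1/(71918 + (-268 + 297)) = 1/(71918 + 29) = 1/71947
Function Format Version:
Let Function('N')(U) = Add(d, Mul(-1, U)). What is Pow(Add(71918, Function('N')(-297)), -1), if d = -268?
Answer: Rational(1, 71947) ≈ 1.3899e-5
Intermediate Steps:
Function('N')(U) = Add(-268, Mul(-1, U))
Pow(Add(71918, Function('N')(-297)), -1) = Pow(Add(71918, Add(-268, Mul(-1, -297))), -1) = Pow(Add(71918, Add(-268, 297)), -1) = Pow(Add(71918, 29), -1) = Pow(71947, -1) = Rational(1, 71947)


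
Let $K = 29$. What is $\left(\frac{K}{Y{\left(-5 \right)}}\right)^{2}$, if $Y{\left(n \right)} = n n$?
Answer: $\frac{841}{625} \approx 1.3456$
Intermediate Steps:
$Y{\left(n \right)} = n^{2}$
$\left(\frac{K}{Y{\left(-5 \right)}}\right)^{2} = \left(\frac{29}{\left(-5\right)^{2}}\right)^{2} = \left(\frac{29}{25}\right)^{2} = \frac{841}{625}$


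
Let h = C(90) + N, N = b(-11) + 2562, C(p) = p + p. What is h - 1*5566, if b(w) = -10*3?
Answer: -2854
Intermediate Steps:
C(p) = 2*p
b(w) = -30
N = 2532 (N = -30 + 2562 = 2532)
h = 2712 (h = 2*90 + 2532 = 180 + 2532 = 2712)
h - 1*5566 = 2712 - 1*5566 = 2712 - 5566 = -2854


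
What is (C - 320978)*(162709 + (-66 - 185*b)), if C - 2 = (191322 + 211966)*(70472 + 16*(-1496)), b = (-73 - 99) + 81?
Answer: 3368279669897376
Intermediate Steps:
b = -91 (b = -172 + 81 = -91)
C = 18767410370 (C = 2 + (191322 + 211966)*(70472 + 16*(-1496)) = 2 + 403288*(70472 - 23936) = 2 + 403288*46536 = 2 + 18767410368 = 18767410370)
(C - 320978)*(162709 + (-66 - 185*b)) = (18767410370 - 320978)*(162709 + (-66 - 185*(-91))) = 18767089392*(162709 + (-66 + 16835)) = 18767089392*(162709 + 16769) = 18767089392*179478 = 3368279669897376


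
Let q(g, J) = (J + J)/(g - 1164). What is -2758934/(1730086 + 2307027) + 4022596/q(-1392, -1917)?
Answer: 32479340933894/12111339 ≈ 2.6817e+6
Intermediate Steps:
q(g, J) = 2*J/(-1164 + g) (q(g, J) = (2*J)/(-1164 + g) = 2*J/(-1164 + g))
-2758934/(1730086 + 2307027) + 4022596/q(-1392, -1917) = -2758934/(1730086 + 2307027) + 4022596/((2*(-1917)/(-1164 - 1392))) = -2758934/4037113 + 4022596/((2*(-1917)/(-2556))) = -2758934*1/4037113 + 4022596/((2*(-1917)*(-1/2556))) = -2758934/4037113 + 4022596/(3/2) = -2758934/4037113 + 4022596*(2/3) = -2758934/4037113 + 8045192/3 = 32479340933894/12111339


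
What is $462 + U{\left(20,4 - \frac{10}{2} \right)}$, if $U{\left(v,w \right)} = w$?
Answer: $461$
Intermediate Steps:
$462 + U{\left(20,4 - \frac{10}{2} \right)} = 462 + \left(4 - \frac{10}{2}\right) = 462 + \left(4 - 5\right) = 462 - 1 = 461$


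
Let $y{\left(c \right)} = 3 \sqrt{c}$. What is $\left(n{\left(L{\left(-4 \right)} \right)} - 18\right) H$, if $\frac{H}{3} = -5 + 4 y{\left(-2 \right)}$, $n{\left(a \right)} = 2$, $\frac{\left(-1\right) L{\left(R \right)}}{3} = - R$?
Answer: $240 - 576 i \sqrt{2} \approx 240.0 - 814.59 i$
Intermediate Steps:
$L{\left(R \right)} = 3 R$ ($L{\left(R \right)} = - 3 \left(- R\right) = 3 R$)
$H = -15 + 36 i \sqrt{2}$ ($H = 3 \left(-5 + 4 \cdot 3 \sqrt{-2}\right) = 3 \left(-5 + 4 \cdot 3 i \sqrt{2}\right) = 3 \left(-5 + 12 i \sqrt{2}\right) = -15 + 36 i \sqrt{2} \approx -15.0 + 50.912 i$)
$\left(n{\left(L{\left(-4 \right)} \right)} - 18\right) H = \left(2 - 18\right) \left(-15 + 36 i \sqrt{2}\right) = - 16 \left(-15 + 36 i \sqrt{2}\right) = 240 - 576 i \sqrt{2}$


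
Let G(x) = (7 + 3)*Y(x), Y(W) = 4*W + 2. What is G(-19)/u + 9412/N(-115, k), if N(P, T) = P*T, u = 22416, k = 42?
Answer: -2979911/1503740 ≈ -1.9817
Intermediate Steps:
Y(W) = 2 + 4*W
G(x) = 20 + 40*x (G(x) = (7 + 3)*(2 + 4*x) = 10*(2 + 4*x) = 20 + 40*x)
G(-19)/u + 9412/N(-115, k) = (20 + 40*(-19))/22416 + 9412/((-115*42)) = (20 - 760)*(1/22416) + 9412/(-4830) = -740*1/22416 + 9412*(-1/4830) = -185/5604 - 4706/2415 = -2979911/1503740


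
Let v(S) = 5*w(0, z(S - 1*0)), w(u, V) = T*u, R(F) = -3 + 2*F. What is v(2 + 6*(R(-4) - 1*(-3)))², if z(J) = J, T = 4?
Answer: 0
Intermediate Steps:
w(u, V) = 4*u
v(S) = 0 (v(S) = 5*(4*0) = 5*0 = 0)
v(2 + 6*(R(-4) - 1*(-3)))² = 0² = 0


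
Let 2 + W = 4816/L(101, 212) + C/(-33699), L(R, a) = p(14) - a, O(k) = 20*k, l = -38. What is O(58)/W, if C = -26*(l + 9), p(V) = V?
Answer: -32249943/732452 ≈ -44.030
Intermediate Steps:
C = 754 (C = -26*(-38 + 9) = -26*(-29) = 754)
L(R, a) = 14 - a
W = -29298080/1112067 (W = -2 + (4816/(14 - 1*212) + 754/(-33699)) = -2 + (4816/(14 - 212) + 754*(-1/33699)) = -2 + (4816/(-198) - 754/33699) = -2 + (4816*(-1/198) - 754/33699) = -2 + (-2408/99 - 754/33699) = -2 - 27073946/1112067 = -29298080/1112067 ≈ -26.346)
O(58)/W = (20*58)/(-29298080/1112067) = 1160*(-1112067/29298080) = -32249943/732452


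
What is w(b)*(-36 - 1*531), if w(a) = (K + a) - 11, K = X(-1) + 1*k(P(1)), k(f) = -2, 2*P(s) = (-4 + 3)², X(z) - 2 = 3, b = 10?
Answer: -1134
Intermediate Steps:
X(z) = 5 (X(z) = 2 + 3 = 5)
P(s) = ½ (P(s) = (-4 + 3)²/2 = (½)*(-1)² = (½)*1 = ½)
K = 3 (K = 5 + 1*(-2) = 5 - 2 = 3)
w(a) = -8 + a (w(a) = (3 + a) - 11 = -8 + a)
w(b)*(-36 - 1*531) = (-8 + 10)*(-36 - 1*531) = 2*(-36 - 531) = 2*(-567) = -1134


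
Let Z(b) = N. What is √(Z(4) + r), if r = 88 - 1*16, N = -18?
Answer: 3*√6 ≈ 7.3485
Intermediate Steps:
Z(b) = -18
r = 72 (r = 88 - 16 = 72)
√(Z(4) + r) = √(-18 + 72) = √54 = 3*√6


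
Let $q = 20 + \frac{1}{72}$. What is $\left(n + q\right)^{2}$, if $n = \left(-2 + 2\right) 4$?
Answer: $\frac{2076481}{5184} \approx 400.56$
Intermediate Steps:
$q = \frac{1441}{72}$ ($q = 20 + \frac{1}{72} = \frac{1441}{72} \approx 20.014$)
$n = 0$ ($n = 0 \cdot 4 = 0$)
$\left(n + q\right)^{2} = \left(0 + \frac{1441}{72}\right)^{2} = \left(\frac{1441}{72}\right)^{2} = \frac{2076481}{5184}$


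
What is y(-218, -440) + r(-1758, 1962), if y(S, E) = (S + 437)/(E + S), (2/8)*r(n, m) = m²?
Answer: 10131736389/658 ≈ 1.5398e+7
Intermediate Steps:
r(n, m) = 4*m²
y(S, E) = (437 + S)/(E + S)
y(-218, -440) + r(-1758, 1962) = (437 - 218)/(-440 - 218) + 4*1962² = 219/(-658) + 4*3849444 = -1/658*219 + 15397776 = -219/658 + 15397776 = 10131736389/658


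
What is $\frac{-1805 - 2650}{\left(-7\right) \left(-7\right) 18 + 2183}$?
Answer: $- \frac{891}{613} \approx -1.4535$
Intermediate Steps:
$\frac{-1805 - 2650}{\left(-7\right) \left(-7\right) 18 + 2183} = - \frac{4455}{49 \cdot 18 + 2183} = - \frac{4455}{882 + 2183} = - \frac{4455}{3065} = \left(-4455\right) \frac{1}{3065} = - \frac{891}{613}$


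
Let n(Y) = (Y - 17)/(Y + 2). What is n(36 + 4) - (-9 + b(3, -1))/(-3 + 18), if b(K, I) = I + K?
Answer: 71/70 ≈ 1.0143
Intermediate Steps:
n(Y) = (-17 + Y)/(2 + Y)
n(36 + 4) - (-9 + b(3, -1))/(-3 + 18) = (-17 + (36 + 4))/(2 + (36 + 4)) - (-9 + (-1 + 3))/(-3 + 18) = (-17 + 40)/(2 + 40) - (-9 + 2)/15 = 23/42 - (-7)/15 = (1/42)*23 - 1*(-7/15) = 23/42 + 7/15 = 71/70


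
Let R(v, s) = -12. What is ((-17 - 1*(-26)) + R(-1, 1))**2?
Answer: 9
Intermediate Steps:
((-17 - 1*(-26)) + R(-1, 1))**2 = ((-17 - 1*(-26)) - 12)**2 = ((-17 + 26) - 12)**2 = (9 - 12)**2 = (-3)**2 = 9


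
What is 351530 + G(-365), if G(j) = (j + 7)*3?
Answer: 350456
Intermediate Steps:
G(j) = 21 + 3*j (G(j) = (7 + j)*3 = 21 + 3*j)
351530 + G(-365) = 351530 + (21 + 3*(-365)) = 351530 + (21 - 1095) = 351530 - 1074 = 350456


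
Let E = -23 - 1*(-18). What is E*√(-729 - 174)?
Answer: -5*I*√903 ≈ -150.25*I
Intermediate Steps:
E = -5 (E = -23 + 18 = -5)
E*√(-729 - 174) = -5*√(-729 - 174) = -5*I*√903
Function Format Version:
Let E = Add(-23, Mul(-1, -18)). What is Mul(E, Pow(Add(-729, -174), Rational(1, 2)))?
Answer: Mul(-5, I, Pow(903, Rational(1, 2))) ≈ Mul(-150.25, I)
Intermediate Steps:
E = -5 (E = Add(-23, 18) = -5)
Mul(E, Pow(Add(-729, -174), Rational(1, 2))) = Mul(-5, Pow(Add(-729, -174), Rational(1, 2))) = Mul(-5, Pow(-903, Rational(1, 2))) = Mul(-5, Mul(I, Pow(903, Rational(1, 2)))) = Mul(-5, I, Pow(903, Rational(1, 2)))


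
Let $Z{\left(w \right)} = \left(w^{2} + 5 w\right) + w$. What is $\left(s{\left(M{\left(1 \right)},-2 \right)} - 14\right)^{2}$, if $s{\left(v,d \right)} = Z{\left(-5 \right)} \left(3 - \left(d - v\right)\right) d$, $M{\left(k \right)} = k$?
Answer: $2116$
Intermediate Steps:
$Z{\left(w \right)} = w^{2} + 6 w$
$s{\left(v,d \right)} = d \left(-15 - 5 v + 5 d\right)$ ($s{\left(v,d \right)} = - 5 \left(6 - 5\right) \left(3 - \left(d - v\right)\right) d = \left(-5\right) 1 \left(3 - \left(d - v\right)\right) d = - 5 \left(3 + v - d\right) d = \left(-15 - 5 v + 5 d\right) d = d \left(-15 - 5 v + 5 d\right)$)
$\left(s{\left(M{\left(1 \right)},-2 \right)} - 14\right)^{2} = \left(5 \left(-2\right) \left(-3 - 2 - 1\right) - 14\right)^{2} = \left(5 \left(-2\right) \left(-6\right) - 14\right)^{2} = \left(60 - 14\right)^{2} = 46^{2} = 2116$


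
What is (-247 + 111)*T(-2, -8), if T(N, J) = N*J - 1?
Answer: -2040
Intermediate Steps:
T(N, J) = -1 + J*N (T(N, J) = J*N - 1 = -1 + J*N)
(-247 + 111)*T(-2, -8) = (-247 + 111)*(-1 - 8*(-2)) = -136*(-1 + 16) = -136*15 = -2040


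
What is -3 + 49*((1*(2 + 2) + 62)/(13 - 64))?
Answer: -1129/17 ≈ -66.412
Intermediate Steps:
-3 + 49*((1*(2 + 2) + 62)/(13 - 64)) = -3 + 49*((1*4 + 62)/(-51)) = -3 + 49*((4 + 62)*(-1/51)) = -3 + 49*(66*(-1/51)) = -3 + 49*(-22/17) = -3 - 1078/17 = -1129/17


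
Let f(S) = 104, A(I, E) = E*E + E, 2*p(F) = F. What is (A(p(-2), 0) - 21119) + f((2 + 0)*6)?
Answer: -21015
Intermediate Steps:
p(F) = F/2
A(I, E) = E + E² (A(I, E) = E² + E = E + E²)
(A(p(-2), 0) - 21119) + f((2 + 0)*6) = (0*(1 + 0) - 21119) + 104 = (0*1 - 21119) + 104 = (0 - 21119) + 104 = -21119 + 104 = -21015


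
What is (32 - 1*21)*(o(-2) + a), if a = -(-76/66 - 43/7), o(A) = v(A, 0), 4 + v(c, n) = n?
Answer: 761/21 ≈ 36.238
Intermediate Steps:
v(c, n) = -4 + n
o(A) = -4 (o(A) = -4 + 0 = -4)
a = 1685/231 (a = -(-76*1/66 - 43*1/7) = -(-38/33 - 43/7) = -1*(-1685/231) = 1685/231 ≈ 7.2944)
(32 - 1*21)*(o(-2) + a) = (32 - 1*21)*(-4 + 1685/231) = (32 - 21)*(761/231) = 11*(761/231) = 761/21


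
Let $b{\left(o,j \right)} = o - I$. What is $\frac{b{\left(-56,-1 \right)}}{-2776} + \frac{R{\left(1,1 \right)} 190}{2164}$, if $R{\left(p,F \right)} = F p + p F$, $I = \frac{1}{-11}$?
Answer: $\frac{3233635}{16519976} \approx 0.19574$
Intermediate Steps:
$I = - \frac{1}{11} \approx -0.090909$
$b{\left(o,j \right)} = \frac{1}{11} + o$ ($b{\left(o,j \right)} = o - - \frac{1}{11} = o + \frac{1}{11} = \frac{1}{11} + o$)
$R{\left(p,F \right)} = 2 F p$ ($R{\left(p,F \right)} = F p + F p = 2 F p$)
$\frac{b{\left(-56,-1 \right)}}{-2776} + \frac{R{\left(1,1 \right)} 190}{2164} = \frac{\frac{1}{11} - 56}{-2776} + \frac{2 \cdot 1 \cdot 1 \cdot 190}{2164} = \left(- \frac{615}{11}\right) \left(- \frac{1}{2776}\right) + 2 \cdot 190 \cdot \frac{1}{2164} = \frac{615}{30536} + 380 \cdot \frac{1}{2164} = \frac{615}{30536} + \frac{95}{541} = \frac{3233635}{16519976}$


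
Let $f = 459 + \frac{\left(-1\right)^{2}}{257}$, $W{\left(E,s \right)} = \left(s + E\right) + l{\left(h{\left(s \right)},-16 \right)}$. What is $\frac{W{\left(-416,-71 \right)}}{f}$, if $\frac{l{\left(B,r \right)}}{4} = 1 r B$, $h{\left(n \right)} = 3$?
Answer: $- \frac{24929}{16852} \approx -1.4793$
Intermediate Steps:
$l{\left(B,r \right)} = 4 B r$ ($l{\left(B,r \right)} = 4 \cdot 1 r B = 4 r B = 4 B r$)
$W{\left(E,s \right)} = -192 + E + s$ ($W{\left(E,s \right)} = \left(s + E\right) + 4 \cdot 3 \left(-16\right) = \left(E + s\right) - 192 = -192 + E + s$)
$f = \frac{117964}{257}$ ($f = 459 + 1 \cdot \frac{1}{257} = 459 + \frac{1}{257} = \frac{117964}{257} \approx 459.0$)
$\frac{W{\left(-416,-71 \right)}}{f} = \frac{-192 - 416 - 71}{\frac{117964}{257}} = \left(-679\right) \frac{257}{117964} = - \frac{24929}{16852}$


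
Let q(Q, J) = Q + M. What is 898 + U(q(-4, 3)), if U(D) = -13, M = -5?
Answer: 885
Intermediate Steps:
q(Q, J) = -5 + Q (q(Q, J) = Q - 5 = -5 + Q)
898 + U(q(-4, 3)) = 898 - 13 = 885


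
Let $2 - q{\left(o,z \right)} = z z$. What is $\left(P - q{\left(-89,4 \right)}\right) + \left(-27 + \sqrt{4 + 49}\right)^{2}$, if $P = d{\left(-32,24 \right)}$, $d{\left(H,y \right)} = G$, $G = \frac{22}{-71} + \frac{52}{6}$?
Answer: $\frac{171328}{213} - 54 \sqrt{53} \approx 411.23$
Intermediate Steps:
$q{\left(o,z \right)} = 2 - z^{2}$ ($q{\left(o,z \right)} = 2 - z z = 2 - z^{2}$)
$G = \frac{1780}{213}$ ($G = 22 \left(- \frac{1}{71}\right) + 52 \cdot \frac{1}{6} = - \frac{22}{71} + \frac{26}{3} = \frac{1780}{213} \approx 8.3568$)
$d{\left(H,y \right)} = \frac{1780}{213}$
$P = \frac{1780}{213} \approx 8.3568$
$\left(P - q{\left(-89,4 \right)}\right) + \left(-27 + \sqrt{4 + 49}\right)^{2} = \left(\frac{1780}{213} - \left(2 - 4^{2}\right)\right) + \left(-27 + \sqrt{4 + 49}\right)^{2} = \left(\frac{1780}{213} - \left(2 - 16\right)\right) + \left(-27 + \sqrt{53}\right)^{2} = \left(\frac{1780}{213} - -14\right) + \left(-27 + \sqrt{53}\right)^{2} = \left(\frac{1780}{213} + 14\right) + \left(-27 + \sqrt{53}\right)^{2} = \frac{4762}{213} + \left(-27 + \sqrt{53}\right)^{2}$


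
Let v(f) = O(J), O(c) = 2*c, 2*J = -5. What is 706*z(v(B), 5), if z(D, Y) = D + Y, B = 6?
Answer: 0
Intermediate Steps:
J = -5/2 (J = (½)*(-5) = -5/2 ≈ -2.5000)
v(f) = -5 (v(f) = 2*(-5/2) = -5)
706*z(v(B), 5) = 706*(-5 + 5) = 706*0 = 0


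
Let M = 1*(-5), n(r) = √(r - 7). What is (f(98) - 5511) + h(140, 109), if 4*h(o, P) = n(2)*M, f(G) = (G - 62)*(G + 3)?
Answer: -1875 - 5*I*√5/4 ≈ -1875.0 - 2.7951*I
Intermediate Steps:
f(G) = (-62 + G)*(3 + G)
n(r) = √(-7 + r)
M = -5
h(o, P) = -5*I*√5/4 (h(o, P) = (√(-7 + 2)*(-5))/4 = (√(-5)*(-5))/4 = ((I*√5)*(-5))/4 = (-5*I*√5)/4 = -5*I*√5/4)
(f(98) - 5511) + h(140, 109) = ((-186 + 98² - 59*98) - 5511) - 5*I*√5/4 = ((-186 + 9604 - 5782) - 5511) - 5*I*√5/4 = (3636 - 5511) - 5*I*√5/4 = -1875 - 5*I*√5/4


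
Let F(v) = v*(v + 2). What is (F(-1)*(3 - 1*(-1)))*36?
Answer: -144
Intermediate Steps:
F(v) = v*(2 + v)
(F(-1)*(3 - 1*(-1)))*36 = ((-(2 - 1))*(3 - 1*(-1)))*36 = ((-1*1)*(3 + 1))*36 = -1*4*36 = -4*36 = -144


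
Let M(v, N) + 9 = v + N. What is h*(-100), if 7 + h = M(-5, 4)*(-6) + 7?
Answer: -6000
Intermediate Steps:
M(v, N) = -9 + N + v (M(v, N) = -9 + (v + N) = -9 + (N + v) = -9 + N + v)
h = 60 (h = -7 + ((-9 + 4 - 5)*(-6) + 7) = -7 + (-10*(-6) + 7) = -7 + (60 + 7) = -7 + 67 = 60)
h*(-100) = 60*(-100) = -6000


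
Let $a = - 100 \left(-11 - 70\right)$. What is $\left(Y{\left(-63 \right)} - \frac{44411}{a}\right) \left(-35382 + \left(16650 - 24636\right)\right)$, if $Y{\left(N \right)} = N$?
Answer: $\frac{2004725554}{675} \approx 2.97 \cdot 10^{6}$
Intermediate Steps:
$a = 8100$ ($a = \left(-100\right) \left(-81\right) = 8100$)
$\left(Y{\left(-63 \right)} - \frac{44411}{a}\right) \left(-35382 + \left(16650 - 24636\right)\right) = \left(-63 - \frac{44411}{8100}\right) \left(-35382 + \left(16650 - 24636\right)\right) = \left(-63 - \frac{44411}{8100}\right) \left(-35382 - 7986\right) = \left(-63 - \frac{44411}{8100}\right) \left(-43368\right) = \left(- \frac{554711}{8100}\right) \left(-43368\right) = \frac{2004725554}{675}$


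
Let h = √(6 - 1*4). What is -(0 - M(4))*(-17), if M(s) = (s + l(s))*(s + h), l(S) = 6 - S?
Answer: -408 - 102*√2 ≈ -552.25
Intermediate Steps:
h = √2 (h = √(6 - 4) = √2 ≈ 1.4142)
M(s) = 6*s + 6*√2 (M(s) = (s + (6 - s))*(s + √2) = 6*(s + √2) = 6*s + 6*√2)
-(0 - M(4))*(-17) = -(0 - (6*4 + 6*√2))*(-17) = -(0 - (24 + 6*√2))*(-17) = -(0 + (-24 - 6*√2))*(-17) = -(-24 - 6*√2)*(-17) = (24 + 6*√2)*(-17) = -408 - 102*√2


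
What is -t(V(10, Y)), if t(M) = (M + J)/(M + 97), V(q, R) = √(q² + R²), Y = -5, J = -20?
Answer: 2065/9284 - 585*√5/9284 ≈ 0.081527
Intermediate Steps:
V(q, R) = √(R² + q²)
t(M) = (-20 + M)/(97 + M) (t(M) = (M - 20)/(M + 97) = (-20 + M)/(97 + M))
-t(V(10, Y)) = -(-20 + √((-5)² + 10²))/(97 + √((-5)² + 10²)) = -(-20 + √(25 + 100))/(97 + √(25 + 100)) = -(-20 + √125)/(97 + √125) = -(-20 + 5*√5)/(97 + 5*√5)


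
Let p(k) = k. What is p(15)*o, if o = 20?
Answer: 300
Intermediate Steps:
p(15)*o = 15*20 = 300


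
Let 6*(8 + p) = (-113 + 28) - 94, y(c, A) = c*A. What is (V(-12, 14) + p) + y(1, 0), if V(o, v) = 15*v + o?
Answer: 961/6 ≈ 160.17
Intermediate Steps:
V(o, v) = o + 15*v
y(c, A) = A*c
p = -227/6 (p = -8 + ((-113 + 28) - 94)/6 = -8 + (-85 - 94)/6 = -8 + (⅙)*(-179) = -8 - 179/6 = -227/6 ≈ -37.833)
(V(-12, 14) + p) + y(1, 0) = ((-12 + 15*14) - 227/6) + 0*1 = ((-12 + 210) - 227/6) + 0 = (198 - 227/6) + 0 = 961/6 + 0 = 961/6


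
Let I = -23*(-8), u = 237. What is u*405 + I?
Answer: 96169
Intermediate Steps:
I = 184
u*405 + I = 237*405 + 184 = 95985 + 184 = 96169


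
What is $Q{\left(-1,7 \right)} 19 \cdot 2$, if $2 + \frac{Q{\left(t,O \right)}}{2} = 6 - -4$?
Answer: $608$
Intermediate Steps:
$Q{\left(t,O \right)} = 16$ ($Q{\left(t,O \right)} = -4 + 2 \left(6 - -4\right) = -4 + 2 \left(6 + 4\right) = -4 + 2 \cdot 10 = -4 + 20 = 16$)
$Q{\left(-1,7 \right)} 19 \cdot 2 = 16 \cdot 19 \cdot 2 = 304 \cdot 2 = 608$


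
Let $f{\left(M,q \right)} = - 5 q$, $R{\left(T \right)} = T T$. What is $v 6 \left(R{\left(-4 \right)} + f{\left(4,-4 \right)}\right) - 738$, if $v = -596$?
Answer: $-129474$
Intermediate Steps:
$R{\left(T \right)} = T^{2}$
$v 6 \left(R{\left(-4 \right)} + f{\left(4,-4 \right)}\right) - 738 = - 596 \cdot 6 \left(\left(-4\right)^{2} - -20\right) - 738 = - 596 \cdot 6 \left(16 + 20\right) - 738 = - 596 \cdot 6 \cdot 36 - 738 = \left(-596\right) 216 - 738 = -128736 - 738 = -129474$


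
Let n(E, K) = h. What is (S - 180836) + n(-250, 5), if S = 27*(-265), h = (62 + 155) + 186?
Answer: -187588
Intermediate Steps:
h = 403 (h = 217 + 186 = 403)
n(E, K) = 403
S = -7155
(S - 180836) + n(-250, 5) = (-7155 - 180836) + 403 = -187991 + 403 = -187588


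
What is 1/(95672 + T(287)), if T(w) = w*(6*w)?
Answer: 1/589886 ≈ 1.6952e-6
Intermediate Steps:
T(w) = 6*w²
1/(95672 + T(287)) = 1/(95672 + 6*287²) = 1/(95672 + 6*82369) = 1/(95672 + 494214) = 1/589886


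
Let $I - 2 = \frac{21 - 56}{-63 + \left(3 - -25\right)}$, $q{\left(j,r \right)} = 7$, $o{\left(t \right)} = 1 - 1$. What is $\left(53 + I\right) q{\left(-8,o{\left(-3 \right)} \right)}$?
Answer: $392$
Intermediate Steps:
$o{\left(t \right)} = 0$
$I = 3$ ($I = 2 + \frac{21 - 56}{-63 + \left(3 - -25\right)} = 2 - \frac{35}{-63 + \left(3 + 25\right)} = 2 - \frac{35}{-63 + 28} = 2 - \frac{35}{-35} = 2 - -1 = 2 + 1 = 3$)
$\left(53 + I\right) q{\left(-8,o{\left(-3 \right)} \right)} = \left(53 + 3\right) 7 = 56 \cdot 7 = 392$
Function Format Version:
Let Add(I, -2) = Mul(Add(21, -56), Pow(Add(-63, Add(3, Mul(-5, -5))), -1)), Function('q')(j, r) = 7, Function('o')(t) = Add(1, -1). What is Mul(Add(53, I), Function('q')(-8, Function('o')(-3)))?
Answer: 392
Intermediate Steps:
Function('o')(t) = 0
I = 3 (I = Add(2, Mul(Add(21, -56), Pow(Add(-63, Add(3, Mul(-5, -5))), -1))) = Add(2, Mul(-35, Pow(Add(-63, Add(3, 25)), -1))) = Add(2, Mul(-35, Pow(Add(-63, 28), -1))) = Add(2, Mul(-35, Pow(-35, -1))) = Add(2, Mul(-35, Rational(-1, 35))) = Add(2, 1) = 3)
Mul(Add(53, I), Function('q')(-8, Function('o')(-3))) = Mul(Add(53, 3), 7) = Mul(56, 7) = 392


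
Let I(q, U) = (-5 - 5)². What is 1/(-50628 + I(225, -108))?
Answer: -1/50528 ≈ -1.9791e-5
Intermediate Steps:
I(q, U) = 100 (I(q, U) = (-10)² = 100)
1/(-50628 + I(225, -108)) = 1/(-50628 + 100) = 1/(-50528) = -1/50528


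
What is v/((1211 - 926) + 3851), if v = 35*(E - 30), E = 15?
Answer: -525/4136 ≈ -0.12693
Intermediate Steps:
v = -525 (v = 35*(15 - 30) = 35*(-15) = -525)
v/((1211 - 926) + 3851) = -525/((1211 - 926) + 3851) = -525/(285 + 3851) = -525/4136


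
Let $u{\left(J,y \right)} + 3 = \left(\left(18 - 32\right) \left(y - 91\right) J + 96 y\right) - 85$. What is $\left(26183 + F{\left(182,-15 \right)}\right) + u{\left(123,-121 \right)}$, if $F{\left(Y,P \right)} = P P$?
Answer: $379768$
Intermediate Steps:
$F{\left(Y,P \right)} = P^{2}$
$u{\left(J,y \right)} = -88 + 96 y + J \left(1274 - 14 y\right)$ ($u{\left(J,y \right)} = -3 - \left(85 - 96 y - \left(18 - 32\right) \left(y - 91\right) J\right) = -3 - \left(85 - 96 y - - 14 \left(-91 + y\right) J\right) = -3 - \left(85 - 96 y - \left(1274 - 14 y\right) J\right) = -3 - \left(85 - 96 y - J \left(1274 - 14 y\right)\right) = -3 + \left(-85 + 96 y + J \left(1274 - 14 y\right)\right) = -88 + 96 y + J \left(1274 - 14 y\right)$)
$\left(26183 + F{\left(182,-15 \right)}\right) + u{\left(123,-121 \right)} = \left(26183 + \left(-15\right)^{2}\right) + \left(-88 + 96 \left(-121\right) + 1274 \cdot 123 - 1722 \left(-121\right)\right) = \left(26183 + 225\right) + \left(-88 - 11616 + 156702 + 208362\right) = 26408 + 353360 = 379768$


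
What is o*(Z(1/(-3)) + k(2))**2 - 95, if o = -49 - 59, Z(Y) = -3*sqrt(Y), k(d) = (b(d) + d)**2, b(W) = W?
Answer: -27419 + 3456*I*sqrt(3) ≈ -27419.0 + 5986.0*I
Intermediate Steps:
k(d) = 4*d**2 (k(d) = (d + d)**2 = (2*d)**2 = 4*d**2)
o = -108
o*(Z(1/(-3)) + k(2))**2 - 95 = -108*(-3*I*sqrt(3)/3 + 4*2**2)**2 - 95 = -108*(-I*sqrt(3) + 4*4)**2 - 95 = -108*(-I*sqrt(3) + 16)**2 - 95 = -108*(16 - I*sqrt(3))**2 - 95 = -95 - 108*(16 - I*sqrt(3))**2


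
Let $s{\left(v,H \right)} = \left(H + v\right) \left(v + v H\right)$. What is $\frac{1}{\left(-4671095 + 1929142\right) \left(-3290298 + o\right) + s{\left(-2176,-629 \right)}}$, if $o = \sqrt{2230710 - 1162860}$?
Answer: $\frac{167000173351}{1506008977885752553753879} + \frac{13709765 \sqrt{4746}}{27108161601943545967569822} \approx 1.1092 \cdot 10^{-13}$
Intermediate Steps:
$o = 15 \sqrt{4746}$ ($o = \sqrt{1067850} = 15 \sqrt{4746} \approx 1033.4$)
$s{\left(v,H \right)} = \left(H + v\right) \left(v + H v\right)$
$\frac{1}{\left(-4671095 + 1929142\right) \left(-3290298 + o\right) + s{\left(-2176,-629 \right)}} = \frac{1}{\left(-4671095 + 1929142\right) \left(-3290298 + 15 \sqrt{4746}\right) - 2176 \left(-629 - 2176 + \left(-629\right)^{2} - -1368704\right)} = \frac{1}{- 2741953 \left(-3290298 + 15 \sqrt{4746}\right) - 2176 \left(-629 - 2176 + 395641 + 1368704\right)} = \frac{1}{\left(9021842471994 - 41129295 \sqrt{4746}\right) - 3833111040} = \frac{1}{9018009360954 - 41129295 \sqrt{4746}}$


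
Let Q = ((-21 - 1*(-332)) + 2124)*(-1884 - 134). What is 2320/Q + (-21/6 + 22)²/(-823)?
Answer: -673467071/1617632836 ≈ -0.41633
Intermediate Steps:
Q = -4913830 (Q = ((-21 + 332) + 2124)*(-2018) = (311 + 2124)*(-2018) = 2435*(-2018) = -4913830)
2320/Q + (-21/6 + 22)²/(-823) = 2320/(-4913830) + (-21/6 + 22)²/(-823) = 2320*(-1/4913830) + (-21*⅙ + 22)²*(-1/823) = -232/491383 + (-7/2 + 22)²*(-1/823) = -232/491383 + (37/2)²*(-1/823) = -232/491383 + (1369/4)*(-1/823) = -232/491383 - 1369/3292 = -673467071/1617632836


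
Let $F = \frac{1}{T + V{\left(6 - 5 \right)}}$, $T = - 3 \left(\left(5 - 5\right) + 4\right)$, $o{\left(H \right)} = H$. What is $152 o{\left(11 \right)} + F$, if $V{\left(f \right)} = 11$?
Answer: $1671$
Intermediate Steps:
$T = -12$ ($T = - 3 \left(0 + 4\right) = \left(-3\right) 4 = -12$)
$F = -1$ ($F = \frac{1}{-12 + 11} = \frac{1}{-1} = -1$)
$152 o{\left(11 \right)} + F = 152 \cdot 11 - 1 = 1672 - 1 = 1671$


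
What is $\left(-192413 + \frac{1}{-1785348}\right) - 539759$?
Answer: $- \frac{1307181815857}{1785348} \approx -7.3217 \cdot 10^{5}$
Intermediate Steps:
$\left(-192413 + \frac{1}{-1785348}\right) - 539759 = \left(-192413 - \frac{1}{1785348}\right) - 539759 = - \frac{343524164725}{1785348} - 539759 = - \frac{1307181815857}{1785348}$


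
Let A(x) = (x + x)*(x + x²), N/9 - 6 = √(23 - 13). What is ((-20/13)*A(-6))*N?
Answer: 388800/13 + 64800*√10/13 ≈ 45670.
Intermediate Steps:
N = 54 + 9*√10 (N = 54 + 9*√(23 - 13) = 54 + 9*√10 ≈ 82.460)
A(x) = 2*x*(x + x²) (A(x) = (2*x)*(x + x²) = 2*x*(x + x²))
((-20/13)*A(-6))*N = ((-20/13)*(2*(-6)²*(1 - 6)))*(54 + 9*√10) = ((-20*1/13)*(2*36*(-5)))*(54 + 9*√10) = (-20/13*(-360))*(54 + 9*√10) = 7200*(54 + 9*√10)/13 = 388800/13 + 64800*√10/13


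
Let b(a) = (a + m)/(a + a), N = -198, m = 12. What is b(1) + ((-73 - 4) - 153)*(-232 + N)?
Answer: 197813/2 ≈ 98907.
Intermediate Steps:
b(a) = (12 + a)/(2*a) (b(a) = (a + 12)/(a + a) = (12 + a)/((2*a)) = (12 + a)*(1/(2*a)) = (12 + a)/(2*a))
b(1) + ((-73 - 4) - 153)*(-232 + N) = (½)*(12 + 1)/1 + ((-73 - 4) - 153)*(-232 - 198) = (½)*1*13 + (-77 - 153)*(-430) = 13/2 - 230*(-430) = 13/2 + 98900 = 197813/2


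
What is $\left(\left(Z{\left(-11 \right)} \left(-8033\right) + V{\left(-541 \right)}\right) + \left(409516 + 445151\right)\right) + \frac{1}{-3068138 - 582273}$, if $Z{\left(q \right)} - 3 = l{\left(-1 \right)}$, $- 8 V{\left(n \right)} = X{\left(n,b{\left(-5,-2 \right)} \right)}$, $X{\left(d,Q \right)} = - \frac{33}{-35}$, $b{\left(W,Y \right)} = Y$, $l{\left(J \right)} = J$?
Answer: $\frac{857146607739237}{1022115080} \approx 8.386 \cdot 10^{5}$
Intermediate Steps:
$X{\left(d,Q \right)} = \frac{33}{35}$ ($X{\left(d,Q \right)} = \left(-33\right) \left(- \frac{1}{35}\right) = \frac{33}{35}$)
$V{\left(n \right)} = - \frac{33}{280}$ ($V{\left(n \right)} = \left(- \frac{1}{8}\right) \frac{33}{35} = - \frac{33}{280}$)
$Z{\left(q \right)} = 2$ ($Z{\left(q \right)} = 3 - 1 = 2$)
$\left(\left(Z{\left(-11 \right)} \left(-8033\right) + V{\left(-541 \right)}\right) + \left(409516 + 445151\right)\right) + \frac{1}{-3068138 - 582273} = \left(\left(2 \left(-8033\right) - \frac{33}{280}\right) + \left(409516 + 445151\right)\right) + \frac{1}{-3068138 - 582273} = \left(\left(-16066 - \frac{33}{280}\right) + 854667\right) + \frac{1}{-3650411} = \left(- \frac{4498513}{280} + 854667\right) - \frac{1}{3650411} = \frac{234808247}{280} - \frac{1}{3650411} = \frac{857146607739237}{1022115080}$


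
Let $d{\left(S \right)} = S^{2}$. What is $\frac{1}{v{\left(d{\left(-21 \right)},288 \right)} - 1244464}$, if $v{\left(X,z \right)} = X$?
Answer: $- \frac{1}{1244023} \approx -8.0384 \cdot 10^{-7}$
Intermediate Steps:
$\frac{1}{v{\left(d{\left(-21 \right)},288 \right)} - 1244464} = \frac{1}{\left(-21\right)^{2} - 1244464} = \frac{1}{441 - 1244464} = \frac{1}{-1244023} = - \frac{1}{1244023}$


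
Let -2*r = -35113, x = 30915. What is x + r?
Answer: 96943/2 ≈ 48472.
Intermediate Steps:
r = 35113/2 (r = -½*(-35113) = 35113/2 ≈ 17557.)
x + r = 30915 + 35113/2 = 96943/2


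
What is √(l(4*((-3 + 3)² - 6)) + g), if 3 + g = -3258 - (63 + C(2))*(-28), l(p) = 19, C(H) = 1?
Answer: 5*I*√58 ≈ 38.079*I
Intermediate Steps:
g = -1469 (g = -3 + (-3258 - (63 + 1)*(-28)) = -3 + (-3258 - 64*(-28)) = -3 + (-3258 - 1*(-1792)) = -3 + (-3258 + 1792) = -3 - 1466 = -1469)
√(l(4*((-3 + 3)² - 6)) + g) = √(19 - 1469) = √(-1450) = 5*I*√58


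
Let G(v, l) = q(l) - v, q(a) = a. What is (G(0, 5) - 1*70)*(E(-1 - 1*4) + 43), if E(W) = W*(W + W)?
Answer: -6045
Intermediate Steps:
G(v, l) = l - v
E(W) = 2*W² (E(W) = W*(2*W) = 2*W²)
(G(0, 5) - 1*70)*(E(-1 - 1*4) + 43) = ((5 - 1*0) - 1*70)*(2*(-1 - 1*4)² + 43) = ((5 + 0) - 70)*(2*(-1 - 4)² + 43) = (5 - 70)*(2*(-5)² + 43) = -65*(2*25 + 43) = -65*(50 + 43) = -65*93 = -6045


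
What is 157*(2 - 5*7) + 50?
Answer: -5131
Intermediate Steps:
157*(2 - 5*7) + 50 = 157*(2 - 35) + 50 = 157*(-33) + 50 = -5181 + 50 = -5131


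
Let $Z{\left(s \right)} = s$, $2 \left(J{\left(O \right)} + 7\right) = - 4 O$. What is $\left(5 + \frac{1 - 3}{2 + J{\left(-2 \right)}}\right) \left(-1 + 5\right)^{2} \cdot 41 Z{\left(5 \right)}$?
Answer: $22960$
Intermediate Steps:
$J{\left(O \right)} = -7 - 2 O$ ($J{\left(O \right)} = -7 + \frac{\left(-4\right) O}{2} = -7 - 2 O$)
$\left(5 + \frac{1 - 3}{2 + J{\left(-2 \right)}}\right) \left(-1 + 5\right)^{2} \cdot 41 Z{\left(5 \right)} = \left(5 + \frac{1 - 3}{2 - 3}\right) \left(-1 + 5\right)^{2} \cdot 41 \cdot 5 = \left(5 - \frac{2}{2 + \left(-7 + 4\right)}\right) 4^{2} \cdot 41 \cdot 5 = \left(5 - \frac{2}{2 - 3}\right) 16 \cdot 41 \cdot 5 = \left(5 - \frac{2}{-1}\right) 16 \cdot 41 \cdot 5 = \left(5 - -2\right) 16 \cdot 41 \cdot 5 = \left(5 + 2\right) 16 \cdot 41 \cdot 5 = 7 \cdot 16 \cdot 41 \cdot 5 = 112 \cdot 41 \cdot 5 = 4592 \cdot 5 = 22960$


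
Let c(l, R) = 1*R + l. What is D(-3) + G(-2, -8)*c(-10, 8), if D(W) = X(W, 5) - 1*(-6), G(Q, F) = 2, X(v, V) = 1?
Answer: 3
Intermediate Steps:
D(W) = 7 (D(W) = 1 - 1*(-6) = 1 + 6 = 7)
c(l, R) = R + l
D(-3) + G(-2, -8)*c(-10, 8) = 7 + 2*(8 - 10) = 7 + 2*(-2) = 7 - 4 = 3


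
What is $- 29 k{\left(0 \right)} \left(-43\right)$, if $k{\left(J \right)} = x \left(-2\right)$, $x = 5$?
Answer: $-12470$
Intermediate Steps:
$k{\left(J \right)} = -10$ ($k{\left(J \right)} = 5 \left(-2\right) = -10$)
$- 29 k{\left(0 \right)} \left(-43\right) = \left(-29\right) \left(-10\right) \left(-43\right) = 290 \left(-43\right) = -12470$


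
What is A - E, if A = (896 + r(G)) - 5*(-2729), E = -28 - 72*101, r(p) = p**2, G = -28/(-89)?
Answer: 173003345/7921 ≈ 21841.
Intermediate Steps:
G = 28/89 (G = -28*(-1/89) = 28/89 ≈ 0.31461)
E = -7300 (E = -28 - 7272 = -7300)
A = 115180045/7921 (A = (896 + (28/89)**2) - 5*(-2729) = (896 + 784/7921) + 13645 = 7098000/7921 + 13645 = 115180045/7921 ≈ 14541.)
A - E = 115180045/7921 - 1*(-7300) = 115180045/7921 + 7300 = 173003345/7921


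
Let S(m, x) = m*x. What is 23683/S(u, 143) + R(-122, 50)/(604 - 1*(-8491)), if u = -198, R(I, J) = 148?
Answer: -19200583/23410530 ≈ -0.82017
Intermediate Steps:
23683/S(u, 143) + R(-122, 50)/(604 - 1*(-8491)) = 23683/((-198*143)) + 148/(604 - 1*(-8491)) = 23683/(-28314) + 148/(604 + 8491) = 23683*(-1/28314) + 148/9095 = -2153/2574 + 148*(1/9095) = -2153/2574 + 148/9095 = -19200583/23410530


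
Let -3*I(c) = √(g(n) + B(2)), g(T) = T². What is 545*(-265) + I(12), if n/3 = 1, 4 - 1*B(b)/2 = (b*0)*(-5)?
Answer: -144425 - √17/3 ≈ -1.4443e+5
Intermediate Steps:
B(b) = 8 (B(b) = 8 - 2*b*0*(-5) = 8 - 0*(-5) = 8 - 2*0 = 8 + 0 = 8)
n = 3 (n = 3*1 = 3)
I(c) = -√17/3 (I(c) = -√(3² + 8)/3 = -√(9 + 8)/3 = -√17/3)
545*(-265) + I(12) = 545*(-265) - √17/3 = -144425 - √17/3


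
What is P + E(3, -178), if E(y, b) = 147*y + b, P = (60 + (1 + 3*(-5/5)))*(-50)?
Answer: -2637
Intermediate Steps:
P = -2900 (P = (60 + (1 + 3*(-5*⅕)))*(-50) = (60 + (1 + 3*(-1)))*(-50) = (60 + (1 - 3))*(-50) = (60 - 2)*(-50) = 58*(-50) = -2900)
E(y, b) = b + 147*y
P + E(3, -178) = -2900 + (-178 + 147*3) = -2900 + (-178 + 441) = -2900 + 263 = -2637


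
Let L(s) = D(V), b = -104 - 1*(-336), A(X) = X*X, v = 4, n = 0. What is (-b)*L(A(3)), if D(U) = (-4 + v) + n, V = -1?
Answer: 0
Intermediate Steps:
A(X) = X²
b = 232 (b = -104 + 336 = 232)
D(U) = 0 (D(U) = (-4 + 4) + 0 = 0 + 0 = 0)
L(s) = 0
(-b)*L(A(3)) = -1*232*0 = -232*0 = 0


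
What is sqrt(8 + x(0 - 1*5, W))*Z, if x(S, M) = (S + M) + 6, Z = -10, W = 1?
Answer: -10*sqrt(10) ≈ -31.623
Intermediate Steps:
x(S, M) = 6 + M + S (x(S, M) = (M + S) + 6 = 6 + M + S)
sqrt(8 + x(0 - 1*5, W))*Z = sqrt(8 + (6 + 1 + (0 - 1*5)))*(-10) = sqrt(8 + (6 + 1 + (0 - 5)))*(-10) = sqrt(8 + (6 + 1 - 5))*(-10) = sqrt(8 + 2)*(-10) = sqrt(10)*(-10) = -10*sqrt(10)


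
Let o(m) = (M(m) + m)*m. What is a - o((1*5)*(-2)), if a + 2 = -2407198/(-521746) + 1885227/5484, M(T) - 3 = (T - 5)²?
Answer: 1204770708261/476875844 ≈ 2526.4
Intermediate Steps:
M(T) = 3 + (-5 + T)² (M(T) = 3 + (T - 5)² = 3 + (-5 + T)²)
o(m) = m*(3 + m + (-5 + m)²) (o(m) = ((3 + (-5 + m)²) + m)*m = (3 + m + (-5 + m)²)*m = m*(3 + m + (-5 + m)²))
a = 165181368341/476875844 (a = -2 + (-2407198/(-521746) + 1885227/5484) = -2 + (-2407198*(-1/521746) + 1885227*(1/5484)) = -2 + (1203599/260873 + 628409/1828) = -2 + 166135120029/476875844 = 165181368341/476875844 ≈ 346.38)
a - o((1*5)*(-2)) = 165181368341/476875844 - (1*5)*(-2)*(3 + (1*5)*(-2) + (-5 + (1*5)*(-2))²) = 165181368341/476875844 - 5*(-2)*(3 + 5*(-2) + (-5 + 5*(-2))²) = 165181368341/476875844 - (-10)*(3 - 10 + (-5 - 10)²) = 165181368341/476875844 - (-10)*(3 - 10 + (-15)²) = 165181368341/476875844 - (-10)*(3 - 10 + 225) = 165181368341/476875844 - (-10)*218 = 165181368341/476875844 - 1*(-2180) = 165181368341/476875844 + 2180 = 1204770708261/476875844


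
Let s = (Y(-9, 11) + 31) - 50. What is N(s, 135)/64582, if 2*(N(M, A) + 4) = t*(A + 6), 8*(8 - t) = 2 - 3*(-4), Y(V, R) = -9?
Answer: 499/73808 ≈ 0.0067608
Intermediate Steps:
t = 25/4 (t = 8 - (2 - 3*(-4))/8 = 8 - (2 + 12)/8 = 8 - ⅛*14 = 8 - 7/4 = 25/4 ≈ 6.2500)
s = -28 (s = (-9 + 31) - 50 = 22 - 50 = -28)
N(M, A) = 59/4 + 25*A/8 (N(M, A) = -4 + (25*(A + 6)/4)/2 = -4 + (25*(6 + A)/4)/2 = -4 + (75/2 + 25*A/4)/2 = -4 + (75/4 + 25*A/8) = 59/4 + 25*A/8)
N(s, 135)/64582 = (59/4 + (25/8)*135)/64582 = (59/4 + 3375/8)*(1/64582) = (3493/8)*(1/64582) = 499/73808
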